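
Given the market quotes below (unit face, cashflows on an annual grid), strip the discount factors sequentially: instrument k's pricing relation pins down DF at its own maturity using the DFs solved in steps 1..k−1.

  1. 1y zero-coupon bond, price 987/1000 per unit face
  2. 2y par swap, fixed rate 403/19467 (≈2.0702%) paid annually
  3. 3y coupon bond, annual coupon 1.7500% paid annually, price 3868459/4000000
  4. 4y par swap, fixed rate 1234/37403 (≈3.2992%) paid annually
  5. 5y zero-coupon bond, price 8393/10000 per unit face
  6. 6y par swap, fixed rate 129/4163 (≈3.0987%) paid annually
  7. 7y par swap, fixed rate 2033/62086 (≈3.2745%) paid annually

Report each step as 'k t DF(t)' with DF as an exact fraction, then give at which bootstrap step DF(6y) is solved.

step 1 [1y] zero: DF = P = 987/1000 ≈ 0.987000
step 2 [2y] swap r/1=403/19467: DF=(1 − 403/19467·(0.987000))/(1+403/19467) = 9597/10000 ≈ 0.959700
step 3 [3y] bond c/1=7/400: DF=(3868459/4000000 − 7/400·(0.987000+0.959700))/(1+7/400) = 917/1000 ≈ 0.917000
step 4 [4y] swap r/1=1234/37403: DF=(1 − 1234/37403·(0.987000+0.959700+0.917000))/(1+1234/37403) = 4383/5000 ≈ 0.876600
step 5 [5y] zero: DF = P = 8393/10000 ≈ 0.839300
step 6 [6y] swap r/1=129/4163: DF=(1 − 129/4163·(0.987000+0.959700+0.917000+0.876600+0.839300))/(1+129/4163) = 8323/10000 ≈ 0.832300
step 7 [7y] swap r/1=2033/62086: DF=(1 − 2033/62086·(0.987000+0.959700+0.917000+0.876600+0.839300+0.832300))/(1+2033/62086) = 7967/10000 ≈ 0.796700

1 1 987/1000
2 2 9597/10000
3 3 917/1000
4 4 4383/5000
5 5 8393/10000
6 6 8323/10000
7 7 7967/10000
DF(6y) is solved at step 6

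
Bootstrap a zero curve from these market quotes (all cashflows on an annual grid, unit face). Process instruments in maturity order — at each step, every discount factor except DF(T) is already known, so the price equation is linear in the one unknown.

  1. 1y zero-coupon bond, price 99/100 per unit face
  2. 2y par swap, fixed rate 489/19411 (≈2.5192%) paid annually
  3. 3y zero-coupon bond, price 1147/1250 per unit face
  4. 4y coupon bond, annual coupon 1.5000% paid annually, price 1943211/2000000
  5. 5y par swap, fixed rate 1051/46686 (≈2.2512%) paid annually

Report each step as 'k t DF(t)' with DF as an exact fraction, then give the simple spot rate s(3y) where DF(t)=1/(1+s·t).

1 1 99/100
2 2 9511/10000
3 3 1147/1250
4 4 183/200
5 5 8949/10000
s(3y) = (1/(1147/1250) − 1)/(3) = 103/3441 ≈ 2.9933%

step 1 [1y] zero: DF = P = 99/100 ≈ 0.990000
step 2 [2y] swap r/1=489/19411: DF=(1 − 489/19411·(0.990000))/(1+489/19411) = 9511/10000 ≈ 0.951100
step 3 [3y] zero: DF = P = 1147/1250 ≈ 0.917600
step 4 [4y] bond c/1=3/200: DF=(1943211/2000000 − 3/200·(0.990000+0.951100+0.917600))/(1+3/200) = 183/200 ≈ 0.915000
step 5 [5y] swap r/1=1051/46686: DF=(1 − 1051/46686·(0.990000+0.951100+0.917600+0.915000))/(1+1051/46686) = 8949/10000 ≈ 0.894900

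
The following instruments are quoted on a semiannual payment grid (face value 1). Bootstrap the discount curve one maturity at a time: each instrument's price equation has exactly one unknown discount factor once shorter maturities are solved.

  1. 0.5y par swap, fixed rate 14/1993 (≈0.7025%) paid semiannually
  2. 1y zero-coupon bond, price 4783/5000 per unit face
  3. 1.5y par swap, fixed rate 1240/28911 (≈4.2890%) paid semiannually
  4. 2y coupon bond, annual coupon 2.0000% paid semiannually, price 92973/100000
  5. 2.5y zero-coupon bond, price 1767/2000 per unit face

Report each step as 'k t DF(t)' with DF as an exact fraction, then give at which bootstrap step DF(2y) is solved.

1 1/2 1993/2000
2 1 4783/5000
3 3/2 469/500
4 2 8919/10000
5 5/2 1767/2000
DF(2y) is solved at step 4

step 1 [0.5y] swap r/2=7/1993: DF=(1 − 7/1993·(0))/(1+7/1993) = 1993/2000 ≈ 0.996500
step 2 [1y] zero: DF = P = 4783/5000 ≈ 0.956600
step 3 [1.5y] swap r/2=620/28911: DF=(1 − 620/28911·(0.996500+0.956600))/(1+620/28911) = 469/500 ≈ 0.938000
step 4 [2y] bond c/2=1/100: DF=(92973/100000 − 1/100·(0.996500+0.956600+0.938000))/(1+1/100) = 8919/10000 ≈ 0.891900
step 5 [2.5y] zero: DF = P = 1767/2000 ≈ 0.883500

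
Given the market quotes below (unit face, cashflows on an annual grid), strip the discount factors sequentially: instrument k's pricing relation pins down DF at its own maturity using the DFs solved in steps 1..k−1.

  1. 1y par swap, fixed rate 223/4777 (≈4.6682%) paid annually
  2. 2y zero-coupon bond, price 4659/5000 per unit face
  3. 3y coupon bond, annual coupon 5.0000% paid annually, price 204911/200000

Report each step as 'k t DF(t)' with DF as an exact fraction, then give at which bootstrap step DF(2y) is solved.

1 1 4777/5000
2 2 4659/5000
3 3 8859/10000
DF(2y) is solved at step 2

step 1 [1y] swap r/1=223/4777: DF=(1 − 223/4777·(0))/(1+223/4777) = 4777/5000 ≈ 0.955400
step 2 [2y] zero: DF = P = 4659/5000 ≈ 0.931800
step 3 [3y] bond c/1=1/20: DF=(204911/200000 − 1/20·(0.955400+0.931800))/(1+1/20) = 8859/10000 ≈ 0.885900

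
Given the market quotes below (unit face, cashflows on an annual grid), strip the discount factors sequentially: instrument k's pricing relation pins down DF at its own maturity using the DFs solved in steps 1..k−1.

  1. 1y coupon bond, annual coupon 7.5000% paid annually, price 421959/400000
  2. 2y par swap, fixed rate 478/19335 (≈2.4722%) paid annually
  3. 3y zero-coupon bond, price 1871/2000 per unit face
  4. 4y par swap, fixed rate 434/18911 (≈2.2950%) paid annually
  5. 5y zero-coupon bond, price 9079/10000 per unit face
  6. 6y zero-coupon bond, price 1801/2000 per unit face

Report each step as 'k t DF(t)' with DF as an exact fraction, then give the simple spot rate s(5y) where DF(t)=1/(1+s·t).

step 1 [1y] bond c/1=3/40: DF=(421959/400000 − 3/40·(0))/(1+3/40) = 9813/10000 ≈ 0.981300
step 2 [2y] swap r/1=478/19335: DF=(1 − 478/19335·(0.981300))/(1+478/19335) = 4761/5000 ≈ 0.952200
step 3 [3y] zero: DF = P = 1871/2000 ≈ 0.935500
step 4 [4y] swap r/1=434/18911: DF=(1 − 434/18911·(0.981300+0.952200+0.935500))/(1+434/18911) = 2283/2500 ≈ 0.913200
step 5 [5y] zero: DF = P = 9079/10000 ≈ 0.907900
step 6 [6y] zero: DF = P = 1801/2000 ≈ 0.900500

1 1 9813/10000
2 2 4761/5000
3 3 1871/2000
4 4 2283/2500
5 5 9079/10000
6 6 1801/2000
s(5y) = (1/(9079/10000) − 1)/(5) = 921/45395 ≈ 2.0289%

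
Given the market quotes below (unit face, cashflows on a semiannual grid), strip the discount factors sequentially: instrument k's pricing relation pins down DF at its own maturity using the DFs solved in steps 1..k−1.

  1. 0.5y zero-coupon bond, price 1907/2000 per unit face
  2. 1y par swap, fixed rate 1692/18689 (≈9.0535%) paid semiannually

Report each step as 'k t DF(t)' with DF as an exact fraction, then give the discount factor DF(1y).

step 1 [0.5y] zero: DF = P = 1907/2000 ≈ 0.953500
step 2 [1y] swap r/2=846/18689: DF=(1 − 846/18689·(0.953500))/(1+846/18689) = 4577/5000 ≈ 0.915400

1 1/2 1907/2000
2 1 4577/5000
DF(1y) = 4577/5000 ≈ 0.915400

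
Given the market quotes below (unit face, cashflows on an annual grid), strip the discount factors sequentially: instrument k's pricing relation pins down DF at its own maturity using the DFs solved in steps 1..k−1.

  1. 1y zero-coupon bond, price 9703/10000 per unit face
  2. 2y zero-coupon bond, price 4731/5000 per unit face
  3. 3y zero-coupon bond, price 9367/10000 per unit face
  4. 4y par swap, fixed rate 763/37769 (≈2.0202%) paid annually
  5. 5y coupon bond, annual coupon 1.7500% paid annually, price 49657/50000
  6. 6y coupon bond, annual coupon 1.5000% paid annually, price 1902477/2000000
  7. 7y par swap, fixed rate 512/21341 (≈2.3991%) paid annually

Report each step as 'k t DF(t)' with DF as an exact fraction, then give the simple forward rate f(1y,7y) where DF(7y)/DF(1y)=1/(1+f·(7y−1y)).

step 1 [1y] zero: DF = P = 9703/10000 ≈ 0.970300
step 2 [2y] zero: DF = P = 4731/5000 ≈ 0.946200
step 3 [3y] zero: DF = P = 9367/10000 ≈ 0.936700
step 4 [4y] swap r/1=763/37769: DF=(1 − 763/37769·(0.970300+0.946200+0.936700))/(1+763/37769) = 9237/10000 ≈ 0.923700
step 5 [5y] bond c/1=7/400: DF=(49657/50000 − 7/400·(0.970300+0.946200+0.936700+0.923700))/(1+7/400) = 9111/10000 ≈ 0.911100
step 6 [6y] bond c/1=3/200: DF=(1902477/2000000 − 3/200·(0.970300+0.946200+0.936700+0.923700+0.911100))/(1+3/200) = 8679/10000 ≈ 0.867900
step 7 [7y] swap r/1=512/21341: DF=(1 − 512/21341·(0.970300+0.946200+0.936700+0.923700+0.911100+0.867900))/(1+512/21341) = 529/625 ≈ 0.846400

1 1 9703/10000
2 2 4731/5000
3 3 9367/10000
4 4 9237/10000
5 5 9111/10000
6 6 8679/10000
7 7 529/625
f(1y,7y) = ((9703/10000)/(529/625) − 1)/(6) = 413/16928 ≈ 2.4397%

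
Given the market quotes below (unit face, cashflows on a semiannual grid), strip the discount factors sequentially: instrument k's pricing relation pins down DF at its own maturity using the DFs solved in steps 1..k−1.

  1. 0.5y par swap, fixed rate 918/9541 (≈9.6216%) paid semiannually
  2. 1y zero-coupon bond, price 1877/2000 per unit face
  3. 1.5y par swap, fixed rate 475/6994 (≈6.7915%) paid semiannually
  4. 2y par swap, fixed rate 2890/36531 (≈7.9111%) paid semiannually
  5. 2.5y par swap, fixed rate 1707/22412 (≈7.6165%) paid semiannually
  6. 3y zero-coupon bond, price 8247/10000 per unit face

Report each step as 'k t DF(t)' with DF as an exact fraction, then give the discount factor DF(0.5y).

step 1 [0.5y] swap r/2=459/9541: DF=(1 − 459/9541·(0))/(1+459/9541) = 9541/10000 ≈ 0.954100
step 2 [1y] zero: DF = P = 1877/2000 ≈ 0.938500
step 3 [1.5y] swap r/2=475/13988: DF=(1 − 475/13988·(0.954100+0.938500))/(1+475/13988) = 181/200 ≈ 0.905000
step 4 [2y] swap r/2=1445/36531: DF=(1 − 1445/36531·(0.954100+0.938500+0.905000))/(1+1445/36531) = 1711/2000 ≈ 0.855500
step 5 [2.5y] swap r/2=1707/44824: DF=(1 − 1707/44824·(0.954100+0.938500+0.905000+0.855500))/(1+1707/44824) = 8293/10000 ≈ 0.829300
step 6 [3y] zero: DF = P = 8247/10000 ≈ 0.824700

1 1/2 9541/10000
2 1 1877/2000
3 3/2 181/200
4 2 1711/2000
5 5/2 8293/10000
6 3 8247/10000
DF(0.5y) = 9541/10000 ≈ 0.954100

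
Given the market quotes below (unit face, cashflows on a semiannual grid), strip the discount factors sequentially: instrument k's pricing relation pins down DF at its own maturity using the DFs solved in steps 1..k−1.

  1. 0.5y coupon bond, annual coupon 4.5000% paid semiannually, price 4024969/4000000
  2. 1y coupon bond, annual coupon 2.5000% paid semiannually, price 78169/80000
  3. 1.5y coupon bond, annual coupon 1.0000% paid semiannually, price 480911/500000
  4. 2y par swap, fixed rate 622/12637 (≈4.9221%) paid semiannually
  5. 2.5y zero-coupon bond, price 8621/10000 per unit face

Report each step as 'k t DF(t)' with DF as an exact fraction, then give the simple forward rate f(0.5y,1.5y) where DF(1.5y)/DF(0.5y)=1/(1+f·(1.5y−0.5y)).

step 1 [0.5y] bond c/2=9/400: DF=(4024969/4000000 − 9/400·(0))/(1+9/400) = 9841/10000 ≈ 0.984100
step 2 [1y] bond c/2=1/80: DF=(78169/80000 − 1/80·(0.984100))/(1+1/80) = 9529/10000 ≈ 0.952900
step 3 [1.5y] bond c/2=1/200: DF=(480911/500000 − 1/200·(0.984100+0.952900))/(1+1/200) = 4737/5000 ≈ 0.947400
step 4 [2y] swap r/2=311/12637: DF=(1 − 311/12637·(0.984100+0.952900+0.947400))/(1+311/12637) = 9067/10000 ≈ 0.906700
step 5 [2.5y] zero: DF = P = 8621/10000 ≈ 0.862100

1 1/2 9841/10000
2 1 9529/10000
3 3/2 4737/5000
4 2 9067/10000
5 5/2 8621/10000
f(0.5y,1.5y) = ((9841/10000)/(4737/5000) − 1)/(1) = 367/9474 ≈ 3.8738%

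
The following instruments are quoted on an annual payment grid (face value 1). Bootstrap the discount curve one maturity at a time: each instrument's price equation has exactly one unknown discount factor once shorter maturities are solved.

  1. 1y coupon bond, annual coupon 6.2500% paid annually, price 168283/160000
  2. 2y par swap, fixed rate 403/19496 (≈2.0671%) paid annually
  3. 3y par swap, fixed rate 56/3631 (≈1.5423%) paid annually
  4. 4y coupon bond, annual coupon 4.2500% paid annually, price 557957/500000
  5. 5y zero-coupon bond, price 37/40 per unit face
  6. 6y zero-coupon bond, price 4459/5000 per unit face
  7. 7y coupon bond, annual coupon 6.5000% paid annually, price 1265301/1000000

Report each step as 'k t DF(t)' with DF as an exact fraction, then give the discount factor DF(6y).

1 1 9899/10000
2 2 9597/10000
3 3 597/625
4 4 119/125
5 5 37/40
6 6 4459/5000
7 7 4209/5000
DF(6y) = 4459/5000 ≈ 0.891800

step 1 [1y] bond c/1=1/16: DF=(168283/160000 − 1/16·(0))/(1+1/16) = 9899/10000 ≈ 0.989900
step 2 [2y] swap r/1=403/19496: DF=(1 − 403/19496·(0.989900))/(1+403/19496) = 9597/10000 ≈ 0.959700
step 3 [3y] swap r/1=56/3631: DF=(1 − 56/3631·(0.989900+0.959700))/(1+56/3631) = 597/625 ≈ 0.955200
step 4 [4y] bond c/1=17/400: DF=(557957/500000 − 17/400·(0.989900+0.959700+0.955200))/(1+17/400) = 119/125 ≈ 0.952000
step 5 [5y] zero: DF = P = 37/40 ≈ 0.925000
step 6 [6y] zero: DF = P = 4459/5000 ≈ 0.891800
step 7 [7y] bond c/1=13/200: DF=(1265301/1000000 − 13/200·(0.989900+0.959700+0.955200+0.952000+0.925000+0.891800))/(1+13/200) = 4209/5000 ≈ 0.841800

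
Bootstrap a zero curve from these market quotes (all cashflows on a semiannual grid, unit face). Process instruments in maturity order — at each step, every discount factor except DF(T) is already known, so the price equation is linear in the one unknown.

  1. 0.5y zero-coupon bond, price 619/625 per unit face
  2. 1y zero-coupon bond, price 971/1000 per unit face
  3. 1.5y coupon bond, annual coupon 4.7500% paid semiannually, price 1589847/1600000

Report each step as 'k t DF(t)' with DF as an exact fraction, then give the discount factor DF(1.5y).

step 1 [0.5y] zero: DF = P = 619/625 ≈ 0.990400
step 2 [1y] zero: DF = P = 971/1000 ≈ 0.971000
step 3 [1.5y] bond c/2=19/800: DF=(1589847/1600000 − 19/800·(0.990400+0.971000))/(1+19/800) = 9251/10000 ≈ 0.925100

1 1/2 619/625
2 1 971/1000
3 3/2 9251/10000
DF(1.5y) = 9251/10000 ≈ 0.925100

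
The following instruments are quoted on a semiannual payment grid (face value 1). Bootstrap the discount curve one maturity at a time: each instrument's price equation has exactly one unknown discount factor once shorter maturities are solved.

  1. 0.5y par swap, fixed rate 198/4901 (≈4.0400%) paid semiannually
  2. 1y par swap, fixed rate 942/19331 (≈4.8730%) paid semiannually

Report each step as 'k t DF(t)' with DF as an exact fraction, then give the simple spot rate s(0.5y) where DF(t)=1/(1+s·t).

step 1 [0.5y] swap r/2=99/4901: DF=(1 − 99/4901·(0))/(1+99/4901) = 4901/5000 ≈ 0.980200
step 2 [1y] swap r/2=471/19331: DF=(1 − 471/19331·(0.980200))/(1+471/19331) = 9529/10000 ≈ 0.952900

1 1/2 4901/5000
2 1 9529/10000
s(0.5y) = (1/(4901/5000) − 1)/(1/2) = 198/4901 ≈ 4.0400%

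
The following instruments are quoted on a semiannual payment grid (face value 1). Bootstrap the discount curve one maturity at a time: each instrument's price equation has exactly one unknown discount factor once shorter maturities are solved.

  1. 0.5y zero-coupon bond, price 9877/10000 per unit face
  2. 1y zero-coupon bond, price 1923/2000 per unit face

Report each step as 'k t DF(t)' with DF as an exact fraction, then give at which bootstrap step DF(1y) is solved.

1 1/2 9877/10000
2 1 1923/2000
DF(1y) is solved at step 2

step 1 [0.5y] zero: DF = P = 9877/10000 ≈ 0.987700
step 2 [1y] zero: DF = P = 1923/2000 ≈ 0.961500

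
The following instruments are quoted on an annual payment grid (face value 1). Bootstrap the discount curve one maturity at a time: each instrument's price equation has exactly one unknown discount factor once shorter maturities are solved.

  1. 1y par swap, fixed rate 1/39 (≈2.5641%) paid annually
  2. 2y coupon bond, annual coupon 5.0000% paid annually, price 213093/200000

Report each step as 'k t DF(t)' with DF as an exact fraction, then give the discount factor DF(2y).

1 1 39/40
2 2 9683/10000
DF(2y) = 9683/10000 ≈ 0.968300

step 1 [1y] swap r/1=1/39: DF=(1 − 1/39·(0))/(1+1/39) = 39/40 ≈ 0.975000
step 2 [2y] bond c/1=1/20: DF=(213093/200000 − 1/20·(0.975000))/(1+1/20) = 9683/10000 ≈ 0.968300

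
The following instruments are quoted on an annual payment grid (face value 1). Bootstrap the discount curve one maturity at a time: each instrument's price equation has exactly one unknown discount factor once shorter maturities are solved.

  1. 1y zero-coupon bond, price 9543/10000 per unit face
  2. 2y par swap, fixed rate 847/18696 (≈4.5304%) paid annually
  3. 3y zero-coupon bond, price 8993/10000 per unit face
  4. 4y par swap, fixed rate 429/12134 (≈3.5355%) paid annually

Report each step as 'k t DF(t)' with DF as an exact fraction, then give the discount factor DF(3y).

1 1 9543/10000
2 2 9153/10000
3 3 8993/10000
4 4 8713/10000
DF(3y) = 8993/10000 ≈ 0.899300

step 1 [1y] zero: DF = P = 9543/10000 ≈ 0.954300
step 2 [2y] swap r/1=847/18696: DF=(1 − 847/18696·(0.954300))/(1+847/18696) = 9153/10000 ≈ 0.915300
step 3 [3y] zero: DF = P = 8993/10000 ≈ 0.899300
step 4 [4y] swap r/1=429/12134: DF=(1 − 429/12134·(0.954300+0.915300+0.899300))/(1+429/12134) = 8713/10000 ≈ 0.871300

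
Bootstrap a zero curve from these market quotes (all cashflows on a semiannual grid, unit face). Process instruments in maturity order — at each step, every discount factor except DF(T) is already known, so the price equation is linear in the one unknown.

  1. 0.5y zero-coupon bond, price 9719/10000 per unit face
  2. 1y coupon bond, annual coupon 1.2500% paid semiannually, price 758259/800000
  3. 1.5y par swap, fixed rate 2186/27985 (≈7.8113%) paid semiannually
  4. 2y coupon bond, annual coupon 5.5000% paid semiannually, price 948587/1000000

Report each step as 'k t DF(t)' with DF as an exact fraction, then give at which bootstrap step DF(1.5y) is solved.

step 1 [0.5y] zero: DF = P = 9719/10000 ≈ 0.971900
step 2 [1y] bond c/2=1/160: DF=(758259/800000 − 1/160·(0.971900))/(1+1/160) = 9359/10000 ≈ 0.935900
step 3 [1.5y] swap r/2=1093/27985: DF=(1 − 1093/27985·(0.971900+0.935900))/(1+1093/27985) = 8907/10000 ≈ 0.890700
step 4 [2y] bond c/2=11/400: DF=(948587/1000000 − 11/400·(0.971900+0.935900+0.890700))/(1+11/400) = 8483/10000 ≈ 0.848300

1 1/2 9719/10000
2 1 9359/10000
3 3/2 8907/10000
4 2 8483/10000
DF(1.5y) is solved at step 3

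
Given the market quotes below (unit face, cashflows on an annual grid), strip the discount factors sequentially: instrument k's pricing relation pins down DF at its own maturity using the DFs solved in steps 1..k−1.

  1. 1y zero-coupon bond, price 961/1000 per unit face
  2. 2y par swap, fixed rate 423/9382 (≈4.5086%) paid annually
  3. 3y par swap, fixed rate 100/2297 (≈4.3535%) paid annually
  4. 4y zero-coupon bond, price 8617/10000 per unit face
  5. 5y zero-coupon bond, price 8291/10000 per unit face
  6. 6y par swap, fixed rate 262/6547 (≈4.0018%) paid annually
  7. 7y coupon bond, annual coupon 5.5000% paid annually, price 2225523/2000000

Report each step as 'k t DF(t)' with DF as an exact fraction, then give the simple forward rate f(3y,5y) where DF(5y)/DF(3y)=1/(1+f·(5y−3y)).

1 1 961/1000
2 2 4577/5000
3 3 22/25
4 4 8617/10000
5 5 8291/10000
6 6 494/625
7 7 7817/10000
f(3y,5y) = ((22/25)/(8291/10000) − 1)/(2) = 509/16582 ≈ 3.0696%

step 1 [1y] zero: DF = P = 961/1000 ≈ 0.961000
step 2 [2y] swap r/1=423/9382: DF=(1 − 423/9382·(0.961000))/(1+423/9382) = 4577/5000 ≈ 0.915400
step 3 [3y] swap r/1=100/2297: DF=(1 − 100/2297·(0.961000+0.915400))/(1+100/2297) = 22/25 ≈ 0.880000
step 4 [4y] zero: DF = P = 8617/10000 ≈ 0.861700
step 5 [5y] zero: DF = P = 8291/10000 ≈ 0.829100
step 6 [6y] swap r/1=262/6547: DF=(1 − 262/6547·(0.961000+0.915400+0.880000+0.861700+0.829100))/(1+262/6547) = 494/625 ≈ 0.790400
step 7 [7y] bond c/1=11/200: DF=(2225523/2000000 − 11/200·(0.961000+0.915400+0.880000+0.861700+0.829100+0.790400))/(1+11/200) = 7817/10000 ≈ 0.781700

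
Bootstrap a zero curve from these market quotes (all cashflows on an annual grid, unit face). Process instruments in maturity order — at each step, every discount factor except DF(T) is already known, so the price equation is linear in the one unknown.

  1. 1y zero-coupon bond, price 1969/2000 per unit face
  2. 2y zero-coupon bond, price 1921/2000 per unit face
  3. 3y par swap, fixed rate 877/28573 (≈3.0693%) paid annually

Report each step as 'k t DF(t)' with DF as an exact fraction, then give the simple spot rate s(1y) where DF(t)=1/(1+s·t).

1 1 1969/2000
2 2 1921/2000
3 3 9123/10000
s(1y) = (1/(1969/2000) − 1)/(1) = 31/1969 ≈ 1.5744%

step 1 [1y] zero: DF = P = 1969/2000 ≈ 0.984500
step 2 [2y] zero: DF = P = 1921/2000 ≈ 0.960500
step 3 [3y] swap r/1=877/28573: DF=(1 − 877/28573·(0.984500+0.960500))/(1+877/28573) = 9123/10000 ≈ 0.912300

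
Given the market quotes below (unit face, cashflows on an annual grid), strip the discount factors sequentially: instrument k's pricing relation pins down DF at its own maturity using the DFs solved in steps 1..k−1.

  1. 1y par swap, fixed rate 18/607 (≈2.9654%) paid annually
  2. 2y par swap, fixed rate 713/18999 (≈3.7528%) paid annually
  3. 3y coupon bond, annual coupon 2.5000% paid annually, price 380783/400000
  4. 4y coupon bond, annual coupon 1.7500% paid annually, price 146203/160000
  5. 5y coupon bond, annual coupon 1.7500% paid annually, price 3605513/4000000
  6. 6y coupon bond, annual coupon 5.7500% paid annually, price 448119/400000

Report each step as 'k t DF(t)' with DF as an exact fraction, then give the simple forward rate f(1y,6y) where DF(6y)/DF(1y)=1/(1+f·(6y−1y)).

1 1 607/625
2 2 9287/10000
3 3 1103/1250
4 4 4251/5000
5 5 4117/5000
6 6 8171/10000
f(1y,6y) = ((607/625)/(8171/10000) − 1)/(5) = 1541/40855 ≈ 3.7719%

step 1 [1y] swap r/1=18/607: DF=(1 − 18/607·(0))/(1+18/607) = 607/625 ≈ 0.971200
step 2 [2y] swap r/1=713/18999: DF=(1 − 713/18999·(0.971200))/(1+713/18999) = 9287/10000 ≈ 0.928700
step 3 [3y] bond c/1=1/40: DF=(380783/400000 − 1/40·(0.971200+0.928700))/(1+1/40) = 1103/1250 ≈ 0.882400
step 4 [4y] bond c/1=7/400: DF=(146203/160000 − 7/400·(0.971200+0.928700+0.882400))/(1+7/400) = 4251/5000 ≈ 0.850200
step 5 [5y] bond c/1=7/400: DF=(3605513/4000000 − 7/400·(0.971200+0.928700+0.882400+0.850200))/(1+7/400) = 4117/5000 ≈ 0.823400
step 6 [6y] bond c/1=23/400: DF=(448119/400000 − 23/400·(0.971200+0.928700+0.882400+0.850200+0.823400))/(1+23/400) = 8171/10000 ≈ 0.817100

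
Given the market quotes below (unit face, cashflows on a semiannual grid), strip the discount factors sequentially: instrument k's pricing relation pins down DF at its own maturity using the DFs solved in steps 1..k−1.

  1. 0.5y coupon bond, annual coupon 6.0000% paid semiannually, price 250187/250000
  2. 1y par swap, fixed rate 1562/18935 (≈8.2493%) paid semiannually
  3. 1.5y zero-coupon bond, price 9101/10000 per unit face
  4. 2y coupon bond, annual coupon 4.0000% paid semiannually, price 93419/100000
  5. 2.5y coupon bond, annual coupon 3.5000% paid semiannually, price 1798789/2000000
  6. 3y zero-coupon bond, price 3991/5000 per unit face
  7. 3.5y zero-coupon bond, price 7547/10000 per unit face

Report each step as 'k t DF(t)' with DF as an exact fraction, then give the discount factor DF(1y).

1 1/2 2429/2500
2 1 9219/10000
3 3/2 9101/10000
4 2 8609/10000
5 5/2 8209/10000
6 3 3991/5000
7 7/2 7547/10000
DF(1y) = 9219/10000 ≈ 0.921900

step 1 [0.5y] bond c/2=3/100: DF=(250187/250000 − 3/100·(0))/(1+3/100) = 2429/2500 ≈ 0.971600
step 2 [1y] swap r/2=781/18935: DF=(1 − 781/18935·(0.971600))/(1+781/18935) = 9219/10000 ≈ 0.921900
step 3 [1.5y] zero: DF = P = 9101/10000 ≈ 0.910100
step 4 [2y] bond c/2=1/50: DF=(93419/100000 − 1/50·(0.971600+0.921900+0.910100))/(1+1/50) = 8609/10000 ≈ 0.860900
step 5 [2.5y] bond c/2=7/400: DF=(1798789/2000000 − 7/400·(0.971600+0.921900+0.910100+0.860900))/(1+7/400) = 8209/10000 ≈ 0.820900
step 6 [3y] zero: DF = P = 3991/5000 ≈ 0.798200
step 7 [3.5y] zero: DF = P = 7547/10000 ≈ 0.754700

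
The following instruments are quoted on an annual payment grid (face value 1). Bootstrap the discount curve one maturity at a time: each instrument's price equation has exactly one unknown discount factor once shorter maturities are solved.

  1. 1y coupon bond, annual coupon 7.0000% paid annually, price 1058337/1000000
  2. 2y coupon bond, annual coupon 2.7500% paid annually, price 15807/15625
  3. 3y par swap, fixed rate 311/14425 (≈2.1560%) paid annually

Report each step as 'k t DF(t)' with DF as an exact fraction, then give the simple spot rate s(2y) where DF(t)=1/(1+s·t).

step 1 [1y] bond c/1=7/100: DF=(1058337/1000000 − 7/100·(0))/(1+7/100) = 9891/10000 ≈ 0.989100
step 2 [2y] bond c/1=11/400: DF=(15807/15625 − 11/400·(0.989100))/(1+11/400) = 9581/10000 ≈ 0.958100
step 3 [3y] swap r/1=311/14425: DF=(1 − 311/14425·(0.989100+0.958100))/(1+311/14425) = 4689/5000 ≈ 0.937800

1 1 9891/10000
2 2 9581/10000
3 3 4689/5000
s(2y) = (1/(9581/10000) − 1)/(2) = 419/19162 ≈ 2.1866%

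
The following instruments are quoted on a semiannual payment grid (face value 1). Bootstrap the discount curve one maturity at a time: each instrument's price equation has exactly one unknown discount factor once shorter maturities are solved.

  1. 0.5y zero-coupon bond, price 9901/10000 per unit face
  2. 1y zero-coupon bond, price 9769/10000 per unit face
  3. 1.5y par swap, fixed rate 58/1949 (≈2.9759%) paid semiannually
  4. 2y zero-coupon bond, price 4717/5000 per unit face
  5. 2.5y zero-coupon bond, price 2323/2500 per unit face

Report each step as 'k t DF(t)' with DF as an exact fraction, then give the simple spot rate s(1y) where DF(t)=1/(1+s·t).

step 1 [0.5y] zero: DF = P = 9901/10000 ≈ 0.990100
step 2 [1y] zero: DF = P = 9769/10000 ≈ 0.976900
step 3 [1.5y] swap r/2=29/1949: DF=(1 − 29/1949·(0.990100+0.976900))/(1+29/1949) = 1913/2000 ≈ 0.956500
step 4 [2y] zero: DF = P = 4717/5000 ≈ 0.943400
step 5 [2.5y] zero: DF = P = 2323/2500 ≈ 0.929200

1 1/2 9901/10000
2 1 9769/10000
3 3/2 1913/2000
4 2 4717/5000
5 5/2 2323/2500
s(1y) = (1/(9769/10000) − 1)/(1) = 231/9769 ≈ 2.3646%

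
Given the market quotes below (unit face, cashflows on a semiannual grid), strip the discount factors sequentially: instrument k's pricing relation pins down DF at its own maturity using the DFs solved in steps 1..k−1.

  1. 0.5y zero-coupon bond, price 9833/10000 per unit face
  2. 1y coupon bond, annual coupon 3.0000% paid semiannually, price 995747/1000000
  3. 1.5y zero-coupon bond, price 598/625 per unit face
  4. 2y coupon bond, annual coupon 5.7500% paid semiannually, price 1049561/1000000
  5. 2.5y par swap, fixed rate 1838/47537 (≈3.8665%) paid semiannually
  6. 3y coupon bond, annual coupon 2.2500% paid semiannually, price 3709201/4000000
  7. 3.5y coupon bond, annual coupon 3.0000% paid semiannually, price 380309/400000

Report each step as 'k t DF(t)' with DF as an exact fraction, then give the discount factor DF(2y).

1 1/2 9833/10000
2 1 1933/2000
3 3/2 598/625
4 2 939/1000
5 5/2 9081/10000
6 3 8641/10000
7 7/2 8537/10000
DF(2y) = 939/1000 ≈ 0.939000

step 1 [0.5y] zero: DF = P = 9833/10000 ≈ 0.983300
step 2 [1y] bond c/2=3/200: DF=(995747/1000000 − 3/200·(0.983300))/(1+3/200) = 1933/2000 ≈ 0.966500
step 3 [1.5y] zero: DF = P = 598/625 ≈ 0.956800
step 4 [2y] bond c/2=23/800: DF=(1049561/1000000 − 23/800·(0.983300+0.966500+0.956800))/(1+23/800) = 939/1000 ≈ 0.939000
step 5 [2.5y] swap r/2=919/47537: DF=(1 − 919/47537·(0.983300+0.966500+0.956800+0.939000))/(1+919/47537) = 9081/10000 ≈ 0.908100
step 6 [3y] bond c/2=9/800: DF=(3709201/4000000 − 9/800·(0.983300+0.966500+0.956800+0.939000+0.908100))/(1+9/800) = 8641/10000 ≈ 0.864100
step 7 [3.5y] bond c/2=3/200: DF=(380309/400000 − 3/200·(0.983300+0.966500+0.956800+0.939000+0.908100+0.864100))/(1+3/200) = 8537/10000 ≈ 0.853700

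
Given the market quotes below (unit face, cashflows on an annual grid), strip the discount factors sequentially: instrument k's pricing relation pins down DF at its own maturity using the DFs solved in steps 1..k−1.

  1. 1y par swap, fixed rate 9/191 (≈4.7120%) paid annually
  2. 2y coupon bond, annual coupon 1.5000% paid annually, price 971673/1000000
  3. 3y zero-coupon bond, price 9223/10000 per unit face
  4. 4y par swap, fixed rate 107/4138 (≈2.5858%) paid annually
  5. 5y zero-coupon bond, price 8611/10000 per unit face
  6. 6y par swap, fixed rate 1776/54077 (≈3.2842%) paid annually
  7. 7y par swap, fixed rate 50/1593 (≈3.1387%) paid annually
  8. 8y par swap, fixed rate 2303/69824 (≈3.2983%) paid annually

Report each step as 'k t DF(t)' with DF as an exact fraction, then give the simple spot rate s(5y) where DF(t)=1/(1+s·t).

step 1 [1y] swap r/1=9/191: DF=(1 − 9/191·(0))/(1+9/191) = 191/200 ≈ 0.955000
step 2 [2y] bond c/1=3/200: DF=(971673/1000000 − 3/200·(0.955000))/(1+3/200) = 1179/1250 ≈ 0.943200
step 3 [3y] zero: DF = P = 9223/10000 ≈ 0.922300
step 4 [4y] swap r/1=107/4138: DF=(1 − 107/4138·(0.955000+0.943200+0.922300))/(1+107/4138) = 9037/10000 ≈ 0.903700
step 5 [5y] zero: DF = P = 8611/10000 ≈ 0.861100
step 6 [6y] swap r/1=1776/54077: DF=(1 − 1776/54077·(0.955000+0.943200+0.922300+0.903700+0.861100))/(1+1776/54077) = 514/625 ≈ 0.822400
step 7 [7y] swap r/1=50/1593: DF=(1 − 50/1593·(0.955000+0.943200+0.922300+0.903700+0.861100+0.822400))/(1+50/1593) = 161/200 ≈ 0.805000
step 8 [8y] swap r/1=2303/69824: DF=(1 − 2303/69824·(0.955000+0.943200+0.922300+0.903700+0.861100+0.822400+0.805000))/(1+2303/69824) = 7697/10000 ≈ 0.769700

1 1 191/200
2 2 1179/1250
3 3 9223/10000
4 4 9037/10000
5 5 8611/10000
6 6 514/625
7 7 161/200
8 8 7697/10000
s(5y) = (1/(8611/10000) − 1)/(5) = 1389/43055 ≈ 3.2261%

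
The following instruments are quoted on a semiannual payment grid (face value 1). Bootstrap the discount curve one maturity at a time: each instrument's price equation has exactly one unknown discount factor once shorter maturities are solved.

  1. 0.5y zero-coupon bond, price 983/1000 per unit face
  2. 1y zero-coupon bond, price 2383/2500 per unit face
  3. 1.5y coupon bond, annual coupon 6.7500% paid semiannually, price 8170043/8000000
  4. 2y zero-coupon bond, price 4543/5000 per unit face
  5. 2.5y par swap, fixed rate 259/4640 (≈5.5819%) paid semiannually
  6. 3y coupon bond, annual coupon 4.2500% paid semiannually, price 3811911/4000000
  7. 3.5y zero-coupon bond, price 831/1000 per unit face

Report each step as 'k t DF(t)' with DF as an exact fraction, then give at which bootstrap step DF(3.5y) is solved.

1 1/2 983/1000
2 1 2383/2500
3 3/2 9247/10000
4 2 4543/5000
5 5/2 1741/2000
6 3 4183/5000
7 7/2 831/1000
DF(3.5y) is solved at step 7

step 1 [0.5y] zero: DF = P = 983/1000 ≈ 0.983000
step 2 [1y] zero: DF = P = 2383/2500 ≈ 0.953200
step 3 [1.5y] bond c/2=27/800: DF=(8170043/8000000 − 27/800·(0.983000+0.953200))/(1+27/800) = 9247/10000 ≈ 0.924700
step 4 [2y] zero: DF = P = 4543/5000 ≈ 0.908600
step 5 [2.5y] swap r/2=259/9280: DF=(1 − 259/9280·(0.983000+0.953200+0.924700+0.908600))/(1+259/9280) = 1741/2000 ≈ 0.870500
step 6 [3y] bond c/2=17/800: DF=(3811911/4000000 − 17/800·(0.983000+0.953200+0.924700+0.908600+0.870500))/(1+17/800) = 4183/5000 ≈ 0.836600
step 7 [3.5y] zero: DF = P = 831/1000 ≈ 0.831000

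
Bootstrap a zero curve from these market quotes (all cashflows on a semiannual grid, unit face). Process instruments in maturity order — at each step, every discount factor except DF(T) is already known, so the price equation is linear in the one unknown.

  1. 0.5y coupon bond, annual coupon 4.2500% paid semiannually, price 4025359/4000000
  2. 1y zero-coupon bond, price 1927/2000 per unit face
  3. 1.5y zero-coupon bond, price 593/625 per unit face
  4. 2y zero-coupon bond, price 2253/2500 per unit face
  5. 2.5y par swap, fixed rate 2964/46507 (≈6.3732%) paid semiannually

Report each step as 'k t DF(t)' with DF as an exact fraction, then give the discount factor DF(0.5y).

step 1 [0.5y] bond c/2=17/800: DF=(4025359/4000000 − 17/800·(0))/(1+17/800) = 4927/5000 ≈ 0.985400
step 2 [1y] zero: DF = P = 1927/2000 ≈ 0.963500
step 3 [1.5y] zero: DF = P = 593/625 ≈ 0.948800
step 4 [2y] zero: DF = P = 2253/2500 ≈ 0.901200
step 5 [2.5y] swap r/2=1482/46507: DF=(1 − 1482/46507·(0.985400+0.963500+0.948800+0.901200))/(1+1482/46507) = 4259/5000 ≈ 0.851800

1 1/2 4927/5000
2 1 1927/2000
3 3/2 593/625
4 2 2253/2500
5 5/2 4259/5000
DF(0.5y) = 4927/5000 ≈ 0.985400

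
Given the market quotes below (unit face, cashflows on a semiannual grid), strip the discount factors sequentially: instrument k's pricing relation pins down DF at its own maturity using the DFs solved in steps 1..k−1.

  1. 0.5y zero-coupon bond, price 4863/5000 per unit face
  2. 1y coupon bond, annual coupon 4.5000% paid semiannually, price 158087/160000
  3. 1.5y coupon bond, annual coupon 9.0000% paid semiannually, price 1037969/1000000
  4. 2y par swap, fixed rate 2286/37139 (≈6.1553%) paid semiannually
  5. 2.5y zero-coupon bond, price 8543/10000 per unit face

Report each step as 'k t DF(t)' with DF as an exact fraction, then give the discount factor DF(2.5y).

1 1/2 4863/5000
2 1 9449/10000
3 3/2 9107/10000
4 2 8857/10000
5 5/2 8543/10000
DF(2.5y) = 8543/10000 ≈ 0.854300

step 1 [0.5y] zero: DF = P = 4863/5000 ≈ 0.972600
step 2 [1y] bond c/2=9/400: DF=(158087/160000 − 9/400·(0.972600))/(1+9/400) = 9449/10000 ≈ 0.944900
step 3 [1.5y] bond c/2=9/200: DF=(1037969/1000000 − 9/200·(0.972600+0.944900))/(1+9/200) = 9107/10000 ≈ 0.910700
step 4 [2y] swap r/2=1143/37139: DF=(1 − 1143/37139·(0.972600+0.944900+0.910700))/(1+1143/37139) = 8857/10000 ≈ 0.885700
step 5 [2.5y] zero: DF = P = 8543/10000 ≈ 0.854300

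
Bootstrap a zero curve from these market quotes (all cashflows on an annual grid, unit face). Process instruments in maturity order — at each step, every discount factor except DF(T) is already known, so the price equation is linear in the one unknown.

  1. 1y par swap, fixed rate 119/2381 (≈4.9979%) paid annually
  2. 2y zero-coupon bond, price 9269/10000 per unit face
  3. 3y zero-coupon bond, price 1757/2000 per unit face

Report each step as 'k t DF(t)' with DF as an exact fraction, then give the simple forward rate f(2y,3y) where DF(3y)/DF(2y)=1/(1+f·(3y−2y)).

step 1 [1y] swap r/1=119/2381: DF=(1 − 119/2381·(0))/(1+119/2381) = 2381/2500 ≈ 0.952400
step 2 [2y] zero: DF = P = 9269/10000 ≈ 0.926900
step 3 [3y] zero: DF = P = 1757/2000 ≈ 0.878500

1 1 2381/2500
2 2 9269/10000
3 3 1757/2000
f(2y,3y) = ((9269/10000)/(1757/2000) − 1)/(1) = 484/8785 ≈ 5.5094%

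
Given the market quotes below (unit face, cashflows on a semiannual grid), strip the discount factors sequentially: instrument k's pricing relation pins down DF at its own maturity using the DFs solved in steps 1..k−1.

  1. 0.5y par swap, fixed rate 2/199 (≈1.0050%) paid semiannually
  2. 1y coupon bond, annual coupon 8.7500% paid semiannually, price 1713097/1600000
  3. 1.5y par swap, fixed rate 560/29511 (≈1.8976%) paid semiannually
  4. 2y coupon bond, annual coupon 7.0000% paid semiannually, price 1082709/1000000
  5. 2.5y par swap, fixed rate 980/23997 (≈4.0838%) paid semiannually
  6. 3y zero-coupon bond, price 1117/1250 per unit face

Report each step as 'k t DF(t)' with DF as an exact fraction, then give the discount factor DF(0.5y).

1 1/2 199/200
2 1 9841/10000
3 3/2 243/250
4 2 9463/10000
5 5/2 451/500
6 3 1117/1250
DF(0.5y) = 199/200 ≈ 0.995000

step 1 [0.5y] swap r/2=1/199: DF=(1 − 1/199·(0))/(1+1/199) = 199/200 ≈ 0.995000
step 2 [1y] bond c/2=7/160: DF=(1713097/1600000 − 7/160·(0.995000))/(1+7/160) = 9841/10000 ≈ 0.984100
step 3 [1.5y] swap r/2=280/29511: DF=(1 − 280/29511·(0.995000+0.984100))/(1+280/29511) = 243/250 ≈ 0.972000
step 4 [2y] bond c/2=7/200: DF=(1082709/1000000 − 7/200·(0.995000+0.984100+0.972000))/(1+7/200) = 9463/10000 ≈ 0.946300
step 5 [2.5y] swap r/2=490/23997: DF=(1 − 490/23997·(0.995000+0.984100+0.972000+0.946300))/(1+490/23997) = 451/500 ≈ 0.902000
step 6 [3y] zero: DF = P = 1117/1250 ≈ 0.893600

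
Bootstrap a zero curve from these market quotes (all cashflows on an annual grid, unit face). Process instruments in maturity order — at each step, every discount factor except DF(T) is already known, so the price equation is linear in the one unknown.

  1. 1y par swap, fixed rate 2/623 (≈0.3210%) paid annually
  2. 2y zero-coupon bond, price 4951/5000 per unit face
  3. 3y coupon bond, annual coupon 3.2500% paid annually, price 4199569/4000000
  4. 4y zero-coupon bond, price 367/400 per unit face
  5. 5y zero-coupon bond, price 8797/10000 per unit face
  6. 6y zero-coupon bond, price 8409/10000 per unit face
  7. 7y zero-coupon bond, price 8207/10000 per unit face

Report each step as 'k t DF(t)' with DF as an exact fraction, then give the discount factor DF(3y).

step 1 [1y] swap r/1=2/623: DF=(1 − 2/623·(0))/(1+2/623) = 623/625 ≈ 0.996800
step 2 [2y] zero: DF = P = 4951/5000 ≈ 0.990200
step 3 [3y] bond c/1=13/400: DF=(4199569/4000000 − 13/400·(0.996800+0.990200))/(1+13/400) = 9543/10000 ≈ 0.954300
step 4 [4y] zero: DF = P = 367/400 ≈ 0.917500
step 5 [5y] zero: DF = P = 8797/10000 ≈ 0.879700
step 6 [6y] zero: DF = P = 8409/10000 ≈ 0.840900
step 7 [7y] zero: DF = P = 8207/10000 ≈ 0.820700

1 1 623/625
2 2 4951/5000
3 3 9543/10000
4 4 367/400
5 5 8797/10000
6 6 8409/10000
7 7 8207/10000
DF(3y) = 9543/10000 ≈ 0.954300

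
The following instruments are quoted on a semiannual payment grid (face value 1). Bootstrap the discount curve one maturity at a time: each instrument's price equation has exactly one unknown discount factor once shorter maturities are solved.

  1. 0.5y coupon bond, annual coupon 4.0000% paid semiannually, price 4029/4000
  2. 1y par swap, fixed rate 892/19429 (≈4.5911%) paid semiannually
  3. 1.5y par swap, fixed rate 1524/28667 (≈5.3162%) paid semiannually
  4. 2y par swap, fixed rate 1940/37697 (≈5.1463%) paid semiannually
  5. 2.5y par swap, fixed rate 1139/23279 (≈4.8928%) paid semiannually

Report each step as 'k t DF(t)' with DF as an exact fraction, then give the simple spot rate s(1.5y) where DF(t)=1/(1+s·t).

1 1/2 79/80
2 1 4777/5000
3 3/2 4619/5000
4 2 903/1000
5 5/2 8861/10000
s(1.5y) = (1/(4619/5000) − 1)/(3/2) = 254/4619 ≈ 5.4990%

step 1 [0.5y] bond c/2=1/50: DF=(4029/4000 − 1/50·(0))/(1+1/50) = 79/80 ≈ 0.987500
step 2 [1y] swap r/2=446/19429: DF=(1 − 446/19429·(0.987500))/(1+446/19429) = 4777/5000 ≈ 0.955400
step 3 [1.5y] swap r/2=762/28667: DF=(1 − 762/28667·(0.987500+0.955400))/(1+762/28667) = 4619/5000 ≈ 0.923800
step 4 [2y] swap r/2=970/37697: DF=(1 − 970/37697·(0.987500+0.955400+0.923800))/(1+970/37697) = 903/1000 ≈ 0.903000
step 5 [2.5y] swap r/2=1139/46558: DF=(1 − 1139/46558·(0.987500+0.955400+0.923800+0.903000))/(1+1139/46558) = 8861/10000 ≈ 0.886100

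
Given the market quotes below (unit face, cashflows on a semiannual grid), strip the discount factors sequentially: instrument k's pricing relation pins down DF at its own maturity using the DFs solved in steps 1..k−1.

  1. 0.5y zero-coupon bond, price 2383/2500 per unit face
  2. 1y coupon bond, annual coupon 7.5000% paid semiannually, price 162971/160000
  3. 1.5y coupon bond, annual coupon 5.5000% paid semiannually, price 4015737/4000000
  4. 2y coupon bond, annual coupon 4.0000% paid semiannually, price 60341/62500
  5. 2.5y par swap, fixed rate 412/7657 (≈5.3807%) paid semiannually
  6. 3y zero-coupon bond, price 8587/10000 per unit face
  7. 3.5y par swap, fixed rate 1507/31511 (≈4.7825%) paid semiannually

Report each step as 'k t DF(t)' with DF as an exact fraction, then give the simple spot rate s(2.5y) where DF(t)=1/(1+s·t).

step 1 [0.5y] zero: DF = P = 2383/2500 ≈ 0.953200
step 2 [1y] bond c/2=3/80: DF=(162971/160000 − 3/80·(0.953200))/(1+3/80) = 9473/10000 ≈ 0.947300
step 3 [1.5y] bond c/2=11/400: DF=(4015737/4000000 − 11/400·(0.953200+0.947300))/(1+11/400) = 4631/5000 ≈ 0.926200
step 4 [2y] bond c/2=1/50: DF=(60341/62500 − 1/50·(0.953200+0.947300+0.926200))/(1+1/50) = 8911/10000 ≈ 0.891100
step 5 [2.5y] swap r/2=206/7657: DF=(1 − 206/7657·(0.953200+0.947300+0.926200+0.891100))/(1+206/7657) = 2191/2500 ≈ 0.876400
step 6 [3y] zero: DF = P = 8587/10000 ≈ 0.858700
step 7 [3.5y] swap r/2=1507/63022: DF=(1 − 1507/63022·(0.953200+0.947300+0.926200+0.891100+0.876400+0.858700))/(1+1507/63022) = 8493/10000 ≈ 0.849300

1 1/2 2383/2500
2 1 9473/10000
3 3/2 4631/5000
4 2 8911/10000
5 5/2 2191/2500
6 3 8587/10000
7 7/2 8493/10000
s(2.5y) = (1/(2191/2500) − 1)/(5/2) = 618/10955 ≈ 5.6413%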